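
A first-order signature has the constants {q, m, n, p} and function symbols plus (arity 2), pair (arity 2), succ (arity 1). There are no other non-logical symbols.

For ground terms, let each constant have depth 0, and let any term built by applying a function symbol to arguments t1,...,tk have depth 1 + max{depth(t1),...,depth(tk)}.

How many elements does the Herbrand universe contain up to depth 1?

40

If N_k denotes the number of depth-≤k ground terms, the 4 constants give N_0 = 4, and each function symbol of arity r contributes N_{k-1}^r new terms at level k: N_k = 4 + N_{k-1}^2 + N_{k-1}^2 + N_{k-1}.
N_0 = 4
N_1 = 4 + 4^2 + 4^2 + 4 = 40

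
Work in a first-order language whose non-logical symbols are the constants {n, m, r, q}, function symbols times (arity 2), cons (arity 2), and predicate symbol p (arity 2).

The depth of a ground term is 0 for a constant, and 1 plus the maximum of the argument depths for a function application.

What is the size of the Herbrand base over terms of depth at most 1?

1296

First count ground terms of depth ≤ 1.
Write N_k for the number of ground terms of depth ≤ k. A term of depth ≤ k is either a constant or a function symbol applied to arguments of depth ≤ k−1, so N_k = 4 + N_{k-1}^2 + N_{k-1}^2.
N_0 = 4
N_1 = 4 + 4^2 + 4^2 = 36
So |H| = 36.
A ground atom is a predicate applied to a tuple of terms from H, so the count is the sum over predicates of |H|^arity:
  p: 36^2 = 1296
Total ground atoms: 1296.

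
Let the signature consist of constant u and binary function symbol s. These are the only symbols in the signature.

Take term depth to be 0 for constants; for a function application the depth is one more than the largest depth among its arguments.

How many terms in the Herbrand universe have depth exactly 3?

21

Count level by level. With function symbols s/2, the terms of depth ≤ k are the 1 constant together with each function applied to depth-≤(k−1) tuples, so N_k = 1 + N_{k-1}^2.
N_0 = 1
N_1 = 1 + 1^2 = 2
N_2 = 1 + 2^2 = 5
N_3 = 1 + 5^2 = 26
Terms of depth exactly 3: N_3 − N_2 = 26 − 5 = 21.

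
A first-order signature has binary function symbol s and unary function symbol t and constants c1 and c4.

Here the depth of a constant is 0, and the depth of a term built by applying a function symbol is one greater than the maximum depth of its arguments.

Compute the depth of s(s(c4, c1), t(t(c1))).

depth(s(c4, c1)) = 1 + max(0, 0) = 1
depth(t(c1)) = 1 + depth(c1) = 1 + 0 = 1
depth(t(t(c1))) = 1 + depth(t(c1)) = 1 + 1 = 2
depth(s(s(c4, c1), t(t(c1)))) = 1 + max(1, 2) = 3

3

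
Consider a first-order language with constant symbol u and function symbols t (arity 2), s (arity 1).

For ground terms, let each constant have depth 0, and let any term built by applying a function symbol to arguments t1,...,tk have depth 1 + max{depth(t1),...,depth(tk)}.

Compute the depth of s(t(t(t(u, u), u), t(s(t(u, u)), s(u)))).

5

depth(t(u, u)) = 1 + max(0, 0) = 1
depth(t(t(u, u), u)) = 1 + max(1, 0) = 2
depth(s(t(u, u))) = 1 + depth(t(u, u)) = 1 + 1 = 2
depth(s(u)) = 1 + depth(u) = 1 + 0 = 1
depth(t(s(t(u, u)), s(u))) = 1 + max(2, 1) = 3
depth(t(t(t(u, u), u), t(s(t(u, u)), s(u)))) = 1 + max(2, 3) = 4
depth(s(t(t(t(u, u), u), t(s(t(u, u)), s(u))))) = 1 + depth(t(t(t(u, u), u), t(s(t(u, u)), s(u)))) = 1 + 4 = 5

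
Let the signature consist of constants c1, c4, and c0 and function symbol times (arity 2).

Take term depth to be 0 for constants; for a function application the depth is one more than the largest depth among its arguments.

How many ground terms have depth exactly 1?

9

Count level by level. With function symbols times/2, the terms of depth ≤ k are the 3 constants together with each function applied to depth-≤(k−1) tuples, so N_k = 3 + N_{k-1}^2.
N_0 = 3
N_1 = 3 + 3^2 = 12
Terms of depth exactly 1: N_1 − N_0 = 12 − 3 = 9.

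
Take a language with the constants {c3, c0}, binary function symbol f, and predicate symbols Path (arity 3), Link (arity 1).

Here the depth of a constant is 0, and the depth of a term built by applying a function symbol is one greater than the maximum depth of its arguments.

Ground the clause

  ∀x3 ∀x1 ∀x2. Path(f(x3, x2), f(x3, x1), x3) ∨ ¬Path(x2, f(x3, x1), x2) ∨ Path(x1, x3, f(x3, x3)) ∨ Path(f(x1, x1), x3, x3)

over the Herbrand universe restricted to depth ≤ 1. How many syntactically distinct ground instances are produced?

216

Ground terms of depth ≤ 1:
  Write N_k for the number of ground terms of depth ≤ k. A term of depth ≤ k is either a constant or a function symbol applied to arguments of depth ≤ k−1, so N_k = 2 + N_{k-1}^2.
  N_0 = 2
  N_1 = 2 + 2^2 = 6
  Explicitly: c3, c0, f(c3, c3), f(c3, c0), f(c0, c3), f(c0, c0).
So there are 6 ground terms available for substitution.
There are 3 variables to instantiate (x3, x1, x2), each occurring in at least one literal, so different choices give different ground instances.
Number of ground instances = 6^3 = 216.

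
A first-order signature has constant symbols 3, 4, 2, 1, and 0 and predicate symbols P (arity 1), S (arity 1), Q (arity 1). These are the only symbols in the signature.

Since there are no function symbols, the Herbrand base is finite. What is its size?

With no function symbols, the Herbrand universe is just the 5 constants.
Ground atoms per predicate: P: 5, S: 5, Q: 5.
Herbrand base size = 5 + 5 + 5 = 15.

15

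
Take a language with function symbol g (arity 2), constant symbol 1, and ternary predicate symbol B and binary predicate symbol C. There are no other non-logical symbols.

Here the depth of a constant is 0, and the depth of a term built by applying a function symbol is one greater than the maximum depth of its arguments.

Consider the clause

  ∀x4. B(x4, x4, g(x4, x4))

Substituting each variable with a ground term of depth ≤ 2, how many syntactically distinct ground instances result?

5

Ground terms of depth ≤ 2:
  Count level by level. With function symbols g/2, the terms of depth ≤ k are the 1 constant together with each function applied to depth-≤(k−1) tuples, so N_k = 1 + N_{k-1}^2.
  N_0 = 1
  N_1 = 1 + 1^2 = 2
  N_2 = 1 + 2^2 = 5
So there are 5 ground terms available for substitution.
The body mentions the single quantified variable x4; since ground terms form a free algebra, no two substitutions collapse to the same formula.
Number of ground instances = 5.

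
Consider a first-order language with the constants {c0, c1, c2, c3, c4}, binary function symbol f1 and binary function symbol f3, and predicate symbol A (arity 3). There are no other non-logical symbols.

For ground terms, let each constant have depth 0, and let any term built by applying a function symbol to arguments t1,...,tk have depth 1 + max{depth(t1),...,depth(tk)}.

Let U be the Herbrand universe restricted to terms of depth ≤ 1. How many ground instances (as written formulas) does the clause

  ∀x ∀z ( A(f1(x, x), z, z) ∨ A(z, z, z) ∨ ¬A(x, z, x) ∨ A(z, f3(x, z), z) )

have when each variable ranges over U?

3025

Ground terms of depth ≤ 1:
  Write N_k for the number of ground terms of depth ≤ k. A term of depth ≤ k is either a constant or a function symbol applied to arguments of depth ≤ k−1, so N_k = 5 + N_{k-1}^2 + N_{k-1}^2.
  N_0 = 5
  N_1 = 5 + 5^2 + 5^2 = 55
So there are 55 ground terms available for substitution.
The clause has 2 distinct variables (x, z), each appearing in the body. In the free term algebra distinct substitutions yield syntactically distinct ground instances.
Number of ground instances = 55^2 = 3025.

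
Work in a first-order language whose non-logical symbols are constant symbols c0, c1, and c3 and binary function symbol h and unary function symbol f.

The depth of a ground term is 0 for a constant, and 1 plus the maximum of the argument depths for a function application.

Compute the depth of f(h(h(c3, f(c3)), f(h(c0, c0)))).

4

depth(f(c3)) = 1 + depth(c3) = 1 + 0 = 1
depth(h(c3, f(c3))) = 1 + max(0, 1) = 2
depth(h(c0, c0)) = 1 + max(0, 0) = 1
depth(f(h(c0, c0))) = 1 + depth(h(c0, c0)) = 1 + 1 = 2
depth(h(h(c3, f(c3)), f(h(c0, c0)))) = 1 + max(2, 2) = 3
depth(f(h(h(c3, f(c3)), f(h(c0, c0))))) = 1 + depth(h(h(c3, f(c3)), f(h(c0, c0)))) = 1 + 3 = 4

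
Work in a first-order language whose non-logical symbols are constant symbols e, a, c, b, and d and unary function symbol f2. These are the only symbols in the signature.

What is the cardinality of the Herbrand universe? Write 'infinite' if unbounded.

The signature has at least one function symbol (f2, arity 1) and at least one constant (e).
Iterating f2 gives infinitely many distinct ground terms: e, f2(e), f2(f2(e)), ...
So the Herbrand universe is infinite.

infinite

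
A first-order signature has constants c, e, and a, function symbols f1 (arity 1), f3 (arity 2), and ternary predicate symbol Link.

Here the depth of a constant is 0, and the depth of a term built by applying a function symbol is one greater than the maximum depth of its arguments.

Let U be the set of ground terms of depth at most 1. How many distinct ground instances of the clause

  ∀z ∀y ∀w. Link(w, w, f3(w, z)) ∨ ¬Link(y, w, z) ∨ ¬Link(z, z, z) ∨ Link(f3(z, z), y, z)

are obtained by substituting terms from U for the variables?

3375

Ground terms of depth ≤ 1:
  If N_k denotes the number of depth-≤k ground terms, the 3 constants give N_0 = 3, and each function symbol of arity r contributes N_{k-1}^r new terms at level k: N_k = 3 + N_{k-1} + N_{k-1}^2.
  N_0 = 3
  N_1 = 3 + 3 + 3^2 = 15
So there are 15 ground terms available for substitution.
The clause has 3 distinct variables (z, y, w), each appearing in the body. In the free term algebra distinct substitutions yield syntactically distinct ground instances.
Number of ground instances = 15^3 = 3375.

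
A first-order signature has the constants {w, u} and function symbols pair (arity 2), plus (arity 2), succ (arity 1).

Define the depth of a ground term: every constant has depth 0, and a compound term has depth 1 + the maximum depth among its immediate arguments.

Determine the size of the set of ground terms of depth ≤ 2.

302

Count level by level. With function symbols pair/2, plus/2, succ/1, the terms of depth ≤ k are the 2 constants together with each function applied to depth-≤(k−1) tuples, so N_k = 2 + N_{k-1}^2 + N_{k-1}^2 + N_{k-1}.
N_0 = 2
N_1 = 2 + 2^2 + 2^2 + 2 = 12
N_2 = 2 + 12^2 + 12^2 + 12 = 302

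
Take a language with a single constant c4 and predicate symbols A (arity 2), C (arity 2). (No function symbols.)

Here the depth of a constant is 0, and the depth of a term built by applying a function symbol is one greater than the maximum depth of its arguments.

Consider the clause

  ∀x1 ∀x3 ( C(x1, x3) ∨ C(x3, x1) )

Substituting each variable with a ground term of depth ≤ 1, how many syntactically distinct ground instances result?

Ground terms of depth ≤ 1:
  With no function symbols every ground term is a constant, so there is exactly 1 ground term at every depth bound.
  N_0 = 1
  N_1 = 1
So there is exactly 1 ground term available for substitution.
Each of x1, x3 ranges independently over the available ground terms, and distinct assignments produce distinct instances.
Number of ground instances = 1^2 = 1.

1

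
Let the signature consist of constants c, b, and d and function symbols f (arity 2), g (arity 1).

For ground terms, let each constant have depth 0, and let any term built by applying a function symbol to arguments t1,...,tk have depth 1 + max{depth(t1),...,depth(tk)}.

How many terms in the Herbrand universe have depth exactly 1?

Count level by level. With function symbols f/2, g/1, the terms of depth ≤ k are the 3 constants together with each function applied to depth-≤(k−1) tuples, so N_k = 3 + N_{k-1}^2 + N_{k-1}.
N_0 = 3
N_1 = 3 + 3^2 + 3 = 15
Terms of depth exactly 1: N_1 − N_0 = 15 − 3 = 12.

12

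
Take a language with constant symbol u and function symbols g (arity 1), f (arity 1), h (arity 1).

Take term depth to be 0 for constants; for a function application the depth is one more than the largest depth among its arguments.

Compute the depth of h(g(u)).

depth(g(u)) = 1 + depth(u) = 1 + 0 = 1
depth(h(g(u))) = 1 + depth(g(u)) = 1 + 1 = 2

2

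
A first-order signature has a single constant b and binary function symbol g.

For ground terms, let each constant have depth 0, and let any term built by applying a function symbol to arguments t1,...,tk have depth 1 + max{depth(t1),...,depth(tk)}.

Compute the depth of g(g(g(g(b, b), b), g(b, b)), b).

depth(g(b, b)) = 1 + max(0, 0) = 1
depth(g(g(b, b), b)) = 1 + max(1, 0) = 2
depth(g(g(g(b, b), b), g(b, b))) = 1 + max(2, 1) = 3
depth(g(g(g(g(b, b), b), g(b, b)), b)) = 1 + max(3, 0) = 4

4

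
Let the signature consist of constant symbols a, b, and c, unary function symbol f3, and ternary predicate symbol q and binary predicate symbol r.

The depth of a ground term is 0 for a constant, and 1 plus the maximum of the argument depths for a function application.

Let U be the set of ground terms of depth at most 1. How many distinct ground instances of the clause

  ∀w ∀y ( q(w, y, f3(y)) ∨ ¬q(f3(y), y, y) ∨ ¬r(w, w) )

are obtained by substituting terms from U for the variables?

36

Ground terms of depth ≤ 1:
  Count level by level. With function symbols f3/1, the terms of depth ≤ k are the 3 constants together with each function applied to depth-≤(k−1) tuples, so N_k = 3 + N_{k-1}.
  N_0 = 3
  N_1 = 3 + 3 = 6
  Explicitly: a, b, c, f3(a), f3(b), f3(c).
So there are 6 ground terms available for substitution.
The clause has 2 distinct variables (w, y), each appearing in the body. In the free term algebra distinct substitutions yield syntactically distinct ground instances.
Number of ground instances = 6^2 = 36.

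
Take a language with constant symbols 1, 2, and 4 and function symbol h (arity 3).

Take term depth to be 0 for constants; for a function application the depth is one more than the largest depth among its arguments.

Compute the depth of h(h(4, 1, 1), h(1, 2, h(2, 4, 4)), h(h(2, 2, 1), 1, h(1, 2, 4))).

depth(h(4, 1, 1)) = 1 + max(0, 0, 0) = 1
depth(h(2, 4, 4)) = 1 + max(0, 0, 0) = 1
depth(h(1, 2, h(2, 4, 4))) = 1 + max(0, 0, 1) = 2
depth(h(2, 2, 1)) = 1 + max(0, 0, 0) = 1
depth(h(1, 2, 4)) = 1 + max(0, 0, 0) = 1
depth(h(h(2, 2, 1), 1, h(1, 2, 4))) = 1 + max(1, 0, 1) = 2
depth(h(h(4, 1, 1), h(1, 2, h(2, 4, 4)), h(h(2, 2, 1), 1, h(1, 2, 4)))) = 1 + max(1, 2, 2) = 3

3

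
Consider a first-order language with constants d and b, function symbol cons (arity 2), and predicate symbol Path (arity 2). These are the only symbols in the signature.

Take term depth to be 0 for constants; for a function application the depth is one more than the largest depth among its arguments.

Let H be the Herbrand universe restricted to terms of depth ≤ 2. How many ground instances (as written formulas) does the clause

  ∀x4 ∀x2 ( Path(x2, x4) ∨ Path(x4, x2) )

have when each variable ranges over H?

1444

Ground terms of depth ≤ 2:
  Let N_k count ground terms of depth at most k. Each non-constant term of depth ≤ k is some function symbol applied to depth-≤(k−1) arguments, giving N_k = 2 + N_{k-1}^2.
  N_0 = 2
  N_1 = 2 + 2^2 = 6
  N_2 = 2 + 6^2 = 38
So there are 38 ground terms available for substitution.
There are 2 variables to instantiate (x4, x2), each occurring in at least one literal, so different choices give different ground instances.
Number of ground instances = 38^2 = 1444.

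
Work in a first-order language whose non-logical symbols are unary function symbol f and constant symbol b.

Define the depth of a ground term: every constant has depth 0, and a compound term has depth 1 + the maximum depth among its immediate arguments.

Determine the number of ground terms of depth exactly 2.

1

Write N_k for the number of ground terms of depth ≤ k. A term of depth ≤ k is either a constant or a function symbol applied to arguments of depth ≤ k−1, so N_k = 1 + N_{k-1}.
N_0 = 1
N_1 = 1 + 1 = 2
N_2 = 1 + 2 = 3
Terms of depth exactly 2: N_2 − N_1 = 3 − 2 = 1.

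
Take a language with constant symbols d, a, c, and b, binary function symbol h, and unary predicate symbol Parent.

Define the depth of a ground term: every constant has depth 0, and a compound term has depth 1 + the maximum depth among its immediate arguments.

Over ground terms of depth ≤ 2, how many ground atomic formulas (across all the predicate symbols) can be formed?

404

First count ground terms of depth ≤ 2.
Write N_k for the number of ground terms of depth ≤ k. A term of depth ≤ k is either a constant or a function symbol applied to arguments of depth ≤ k−1, so N_k = 4 + N_{k-1}^2.
N_0 = 4
N_1 = 4 + 4^2 = 20
N_2 = 4 + 20^2 = 404
So |H| = 404.
For each predicate symbol, the number of ground atoms is |H| raised to its arity; summing:
  Parent: 404
Total ground atoms: 404.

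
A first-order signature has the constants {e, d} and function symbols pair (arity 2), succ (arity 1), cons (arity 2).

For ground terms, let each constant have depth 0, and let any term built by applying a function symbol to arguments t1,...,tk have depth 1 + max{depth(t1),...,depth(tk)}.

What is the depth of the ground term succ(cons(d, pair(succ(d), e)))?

depth(succ(d)) = 1 + depth(d) = 1 + 0 = 1
depth(pair(succ(d), e)) = 1 + max(1, 0) = 2
depth(cons(d, pair(succ(d), e))) = 1 + max(0, 2) = 3
depth(succ(cons(d, pair(succ(d), e)))) = 1 + depth(cons(d, pair(succ(d), e))) = 1 + 3 = 4

4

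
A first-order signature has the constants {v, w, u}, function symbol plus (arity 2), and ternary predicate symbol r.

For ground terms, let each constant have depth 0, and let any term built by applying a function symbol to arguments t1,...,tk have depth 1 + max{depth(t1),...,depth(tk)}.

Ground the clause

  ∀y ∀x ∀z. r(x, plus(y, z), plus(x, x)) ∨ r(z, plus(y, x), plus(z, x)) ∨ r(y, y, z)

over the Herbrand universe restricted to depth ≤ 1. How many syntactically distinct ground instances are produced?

1728

Ground terms of depth ≤ 1:
  Count level by level. With function symbols plus/2, the terms of depth ≤ k are the 3 constants together with each function applied to depth-≤(k−1) tuples, so N_k = 3 + N_{k-1}^2.
  N_0 = 3
  N_1 = 3 + 3^2 = 12
So there are 12 ground terms available for substitution.
The body mentions every one of the 3 quantified variables; since ground terms form a free algebra, no two substitutions collapse to the same formula.
Number of ground instances = 12^3 = 1728.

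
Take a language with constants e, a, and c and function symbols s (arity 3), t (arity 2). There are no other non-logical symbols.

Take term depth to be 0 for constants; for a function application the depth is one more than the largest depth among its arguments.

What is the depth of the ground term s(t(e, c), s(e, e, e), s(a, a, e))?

depth(t(e, c)) = 1 + max(0, 0) = 1
depth(s(e, e, e)) = 1 + max(0, 0, 0) = 1
depth(s(a, a, e)) = 1 + max(0, 0, 0) = 1
depth(s(t(e, c), s(e, e, e), s(a, a, e))) = 1 + max(1, 1, 1) = 2

2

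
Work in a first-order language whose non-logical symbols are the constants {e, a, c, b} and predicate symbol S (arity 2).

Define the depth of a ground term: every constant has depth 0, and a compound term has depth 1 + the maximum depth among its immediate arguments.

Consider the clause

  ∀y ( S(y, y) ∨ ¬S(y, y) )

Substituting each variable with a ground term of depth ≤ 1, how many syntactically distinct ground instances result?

Ground terms of depth ≤ 1:
  With no function symbols every ground term is a constant, so there are exactly 4 ground terms at every depth bound.
  N_0 = 4
  N_1 = 4
  Explicitly: e, a, c, b.
So there are 4 ground terms available for substitution.
There is 1 variable to instantiate (y),  occurring in at least one literal, so different choices give different ground instances.
Number of ground instances = 4.

4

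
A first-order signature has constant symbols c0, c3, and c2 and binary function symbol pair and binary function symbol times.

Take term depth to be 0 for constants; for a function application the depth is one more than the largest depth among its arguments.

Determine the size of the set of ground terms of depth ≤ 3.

1566453

Let N_k = |{terms of depth ≤ k}|. Then N_0 = 3 and N_k = 3 + N_{k-1}^2 + N_{k-1}^2 for k ≥ 1 (one summand per function symbol, arity giving the exponent).
N_0 = 3
N_1 = 3 + 3^2 + 3^2 = 21
N_2 = 3 + 21^2 + 21^2 = 885
N_3 = 3 + 885^2 + 885^2 = 1566453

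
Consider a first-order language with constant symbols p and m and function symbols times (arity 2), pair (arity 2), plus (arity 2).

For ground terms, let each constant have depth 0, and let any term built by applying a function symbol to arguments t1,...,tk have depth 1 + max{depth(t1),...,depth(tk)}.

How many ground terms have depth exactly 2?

If N_k denotes the number of depth-≤k ground terms, the 2 constants give N_0 = 2, and each function symbol of arity r contributes N_{k-1}^r new terms at level k: N_k = 2 + N_{k-1}^2 + N_{k-1}^2 + N_{k-1}^2.
N_0 = 2
N_1 = 2 + 2^2 + 2^2 + 2^2 = 14
N_2 = 2 + 14^2 + 14^2 + 14^2 = 590
Terms of depth exactly 2: N_2 − N_1 = 590 − 14 = 576.

576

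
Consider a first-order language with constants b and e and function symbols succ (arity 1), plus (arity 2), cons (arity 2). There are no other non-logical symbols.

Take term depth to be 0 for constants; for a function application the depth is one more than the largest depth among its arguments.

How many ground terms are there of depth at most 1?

Write N_k for the number of ground terms of depth ≤ k. A term of depth ≤ k is either a constant or a function symbol applied to arguments of depth ≤ k−1, so N_k = 2 + N_{k-1} + N_{k-1}^2 + N_{k-1}^2.
N_0 = 2
N_1 = 2 + 2 + 2^2 + 2^2 = 12

12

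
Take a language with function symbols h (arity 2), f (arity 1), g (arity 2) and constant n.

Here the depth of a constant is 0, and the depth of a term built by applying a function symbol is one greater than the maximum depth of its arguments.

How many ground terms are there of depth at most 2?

37

Let N_k count ground terms of depth at most k. Each non-constant term of depth ≤ k is some function symbol applied to depth-≤(k−1) arguments, giving N_k = 1 + N_{k-1}^2 + N_{k-1} + N_{k-1}^2.
N_0 = 1
N_1 = 1 + 1^2 + 1 + 1^2 = 4
N_2 = 1 + 4^2 + 4 + 4^2 = 37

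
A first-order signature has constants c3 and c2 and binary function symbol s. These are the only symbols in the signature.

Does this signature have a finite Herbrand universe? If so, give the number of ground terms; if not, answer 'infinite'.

The signature has at least one function symbol (s, arity 2) and at least one constant (c3).
Iterating s gives infinitely many distinct ground terms: c3, s(c3, c3), s(s(c3, c3), s(c3, c3)), ...
So the Herbrand universe is infinite.

infinite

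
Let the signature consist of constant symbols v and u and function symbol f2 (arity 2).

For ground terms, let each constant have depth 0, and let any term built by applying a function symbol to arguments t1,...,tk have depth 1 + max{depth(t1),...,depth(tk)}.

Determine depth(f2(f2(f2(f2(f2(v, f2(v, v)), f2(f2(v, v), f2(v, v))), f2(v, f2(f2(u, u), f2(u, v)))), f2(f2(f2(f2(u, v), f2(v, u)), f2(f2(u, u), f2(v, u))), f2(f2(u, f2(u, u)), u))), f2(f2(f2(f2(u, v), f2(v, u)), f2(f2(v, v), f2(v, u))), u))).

6

depth(f2(v, v)) = 1 + max(0, 0) = 1
depth(f2(v, f2(v, v))) = 1 + max(0, 1) = 2
depth(f2(f2(v, v), f2(v, v))) = 1 + max(1, 1) = 2
depth(f2(f2(v, f2(v, v)), f2(f2(v, v), f2(v, v)))) = 1 + max(2, 2) = 3
depth(f2(u, u)) = 1 + max(0, 0) = 1
depth(f2(u, v)) = 1 + max(0, 0) = 1
depth(f2(f2(u, u), f2(u, v))) = 1 + max(1, 1) = 2
depth(f2(v, f2(f2(u, u), f2(u, v)))) = 1 + max(0, 2) = 3
depth(f2(f2(f2(v, f2(v, v)), f2(f2(v, v), f2(v, v))), f2(v, f2(f2(u, u), f2(u, v))))) = 1 + max(3, 3) = 4
depth(f2(v, u)) = 1 + max(0, 0) = 1
depth(f2(f2(u, v), f2(v, u))) = 1 + max(1, 1) = 2
depth(f2(f2(u, u), f2(v, u))) = 1 + max(1, 1) = 2
depth(f2(f2(f2(u, v), f2(v, u)), f2(f2(u, u), f2(v, u)))) = 1 + max(2, 2) = 3
depth(f2(u, f2(u, u))) = 1 + max(0, 1) = 2
depth(f2(f2(u, f2(u, u)), u)) = 1 + max(2, 0) = 3
depth(f2(f2(f2(f2(u, v), f2(v, u)), f2(f2(u, u), f2(v, u))), f2(f2(u, f2(u, u)), u))) = 1 + max(3, 3) = 4
depth(f2(f2(f2(f2(v, f2(v, v)), f2(f2(v, v), f2(v, v))), f2(v, f2(f2(u, u), f2(u, v)))), f2(f2(f2(f2(u, v), f2(v, u)), f2(f2(u, u), f2(v, u))), f2(f2(u, f2(u, u)), u)))) = 1 + max(4, 4) = 5
depth(f2(f2(v, v), f2(v, u))) = 1 + max(1, 1) = 2
depth(f2(f2(f2(u, v), f2(v, u)), f2(f2(v, v), f2(v, u)))) = 1 + max(2, 2) = 3
depth(f2(f2(f2(f2(u, v), f2(v, u)), f2(f2(v, v), f2(v, u))), u)) = 1 + max(3, 0) = 4
depth(f2(f2(f2(f2(f2(v, f2(v, v)), f2(f2(v, v), f2(v, v))), f2(v, f2(f2(u, u), f2(u, v)))), f2(f2(f2(f2(u, v), f2(v, u)), f2(f2(u, u), f2(v, u))), f2(f2(u, f2(u, u)), u))), f2(f2(f2(f2(u, v), f2(v, u)), f2(f2(v, v), f2(v, u))), u))) = 1 + max(5, 4) = 6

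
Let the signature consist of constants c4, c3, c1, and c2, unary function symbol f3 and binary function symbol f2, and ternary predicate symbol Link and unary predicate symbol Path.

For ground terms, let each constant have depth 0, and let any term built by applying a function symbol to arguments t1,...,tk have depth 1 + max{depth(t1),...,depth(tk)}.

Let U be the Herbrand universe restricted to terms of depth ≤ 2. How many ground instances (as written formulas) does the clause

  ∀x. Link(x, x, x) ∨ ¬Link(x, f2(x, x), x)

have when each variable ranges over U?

604

Ground terms of depth ≤ 2:
  Write N_k for the number of ground terms of depth ≤ k. A term of depth ≤ k is either a constant or a function symbol applied to arguments of depth ≤ k−1, so N_k = 4 + N_{k-1} + N_{k-1}^2.
  N_0 = 4
  N_1 = 4 + 4 + 4^2 = 24
  N_2 = 4 + 24 + 24^2 = 604
So there are 604 ground terms available for substitution.
The clause has 1 distinct variable (x), which appears in the body. In the free term algebra distinct substitutions yield syntactically distinct ground instances.
Number of ground instances = 604.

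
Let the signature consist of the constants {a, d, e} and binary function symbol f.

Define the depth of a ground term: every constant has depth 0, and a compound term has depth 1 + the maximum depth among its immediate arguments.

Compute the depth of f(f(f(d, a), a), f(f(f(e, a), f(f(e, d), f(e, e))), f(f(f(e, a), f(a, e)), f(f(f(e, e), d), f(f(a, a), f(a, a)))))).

depth(f(d, a)) = 1 + max(0, 0) = 1
depth(f(f(d, a), a)) = 1 + max(1, 0) = 2
depth(f(e, a)) = 1 + max(0, 0) = 1
depth(f(e, d)) = 1 + max(0, 0) = 1
depth(f(e, e)) = 1 + max(0, 0) = 1
depth(f(f(e, d), f(e, e))) = 1 + max(1, 1) = 2
depth(f(f(e, a), f(f(e, d), f(e, e)))) = 1 + max(1, 2) = 3
depth(f(a, e)) = 1 + max(0, 0) = 1
depth(f(f(e, a), f(a, e))) = 1 + max(1, 1) = 2
depth(f(f(e, e), d)) = 1 + max(1, 0) = 2
depth(f(a, a)) = 1 + max(0, 0) = 1
depth(f(f(a, a), f(a, a))) = 1 + max(1, 1) = 2
depth(f(f(f(e, e), d), f(f(a, a), f(a, a)))) = 1 + max(2, 2) = 3
depth(f(f(f(e, a), f(a, e)), f(f(f(e, e), d), f(f(a, a), f(a, a))))) = 1 + max(2, 3) = 4
depth(f(f(f(e, a), f(f(e, d), f(e, e))), f(f(f(e, a), f(a, e)), f(f(f(e, e), d), f(f(a, a), f(a, a)))))) = 1 + max(3, 4) = 5
depth(f(f(f(d, a), a), f(f(f(e, a), f(f(e, d), f(e, e))), f(f(f(e, a), f(a, e)), f(f(f(e, e), d), f(f(a, a), f(a, a))))))) = 1 + max(2, 5) = 6

6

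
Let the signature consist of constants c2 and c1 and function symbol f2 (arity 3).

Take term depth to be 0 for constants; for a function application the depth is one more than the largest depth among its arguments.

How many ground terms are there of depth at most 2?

If N_k denotes the number of depth-≤k ground terms, the 2 constants give N_0 = 2, and each function symbol of arity r contributes N_{k-1}^r new terms at level k: N_k = 2 + N_{k-1}^3.
N_0 = 2
N_1 = 2 + 2^3 = 10
N_2 = 2 + 10^3 = 1002

1002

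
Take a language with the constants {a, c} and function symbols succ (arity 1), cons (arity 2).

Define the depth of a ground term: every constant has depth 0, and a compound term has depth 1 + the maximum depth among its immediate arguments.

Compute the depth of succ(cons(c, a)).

depth(cons(c, a)) = 1 + max(0, 0) = 1
depth(succ(cons(c, a))) = 1 + depth(cons(c, a)) = 1 + 1 = 2

2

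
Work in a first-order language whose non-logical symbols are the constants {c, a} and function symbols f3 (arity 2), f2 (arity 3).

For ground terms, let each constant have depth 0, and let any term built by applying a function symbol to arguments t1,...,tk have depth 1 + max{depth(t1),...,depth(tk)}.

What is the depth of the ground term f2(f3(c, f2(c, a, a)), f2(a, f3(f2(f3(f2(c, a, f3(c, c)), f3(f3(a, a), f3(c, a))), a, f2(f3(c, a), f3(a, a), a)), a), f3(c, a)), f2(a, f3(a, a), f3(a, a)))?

7

depth(f2(c, a, a)) = 1 + max(0, 0, 0) = 1
depth(f3(c, f2(c, a, a))) = 1 + max(0, 1) = 2
depth(f3(c, c)) = 1 + max(0, 0) = 1
depth(f2(c, a, f3(c, c))) = 1 + max(0, 0, 1) = 2
depth(f3(a, a)) = 1 + max(0, 0) = 1
depth(f3(c, a)) = 1 + max(0, 0) = 1
depth(f3(f3(a, a), f3(c, a))) = 1 + max(1, 1) = 2
depth(f3(f2(c, a, f3(c, c)), f3(f3(a, a), f3(c, a)))) = 1 + max(2, 2) = 3
depth(f2(f3(c, a), f3(a, a), a)) = 1 + max(1, 1, 0) = 2
depth(f2(f3(f2(c, a, f3(c, c)), f3(f3(a, a), f3(c, a))), a, f2(f3(c, a), f3(a, a), a))) = 1 + max(3, 0, 2) = 4
depth(f3(f2(f3(f2(c, a, f3(c, c)), f3(f3(a, a), f3(c, a))), a, f2(f3(c, a), f3(a, a), a)), a)) = 1 + max(4, 0) = 5
depth(f2(a, f3(f2(f3(f2(c, a, f3(c, c)), f3(f3(a, a), f3(c, a))), a, f2(f3(c, a), f3(a, a), a)), a), f3(c, a))) = 1 + max(0, 5, 1) = 6
depth(f2(a, f3(a, a), f3(a, a))) = 1 + max(0, 1, 1) = 2
depth(f2(f3(c, f2(c, a, a)), f2(a, f3(f2(f3(f2(c, a, f3(c, c)), f3(f3(a, a), f3(c, a))), a, f2(f3(c, a), f3(a, a), a)), a), f3(c, a)), f2(a, f3(a, a), f3(a, a)))) = 1 + max(2, 6, 2) = 7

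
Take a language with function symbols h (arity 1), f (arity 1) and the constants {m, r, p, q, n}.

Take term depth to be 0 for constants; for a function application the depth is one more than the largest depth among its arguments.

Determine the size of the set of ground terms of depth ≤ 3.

75

Write N_k for the number of ground terms of depth ≤ k. A term of depth ≤ k is either a constant or a function symbol applied to arguments of depth ≤ k−1, so N_k = 5 + N_{k-1} + N_{k-1}.
N_0 = 5
N_1 = 5 + 5 + 5 = 15
N_2 = 5 + 15 + 15 = 35
N_3 = 5 + 35 + 35 = 75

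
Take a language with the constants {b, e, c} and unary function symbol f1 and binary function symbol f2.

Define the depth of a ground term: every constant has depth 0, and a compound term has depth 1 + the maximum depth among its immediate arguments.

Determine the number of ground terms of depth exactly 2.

Let N_k = |{terms of depth ≤ k}|. Then N_0 = 3 and N_k = 3 + N_{k-1} + N_{k-1}^2 for k ≥ 1 (one summand per function symbol, arity giving the exponent).
N_0 = 3
N_1 = 3 + 3 + 3^2 = 15
N_2 = 3 + 15 + 15^2 = 243
Terms of depth exactly 2: N_2 − N_1 = 243 − 15 = 228.

228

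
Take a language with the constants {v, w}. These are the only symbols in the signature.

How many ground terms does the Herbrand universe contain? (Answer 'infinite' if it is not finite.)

2

There are no function symbols, so every ground term is one of the 2 constants.
The Herbrand universe is {v, w}, which is finite with 2 elements.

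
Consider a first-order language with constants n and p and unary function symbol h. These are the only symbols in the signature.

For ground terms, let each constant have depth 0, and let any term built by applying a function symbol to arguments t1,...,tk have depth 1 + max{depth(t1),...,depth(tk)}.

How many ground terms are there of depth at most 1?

4

Let N_k count ground terms of depth at most k. Each non-constant term of depth ≤ k is some function symbol applied to depth-≤(k−1) arguments, giving N_k = 2 + N_{k-1}.
N_0 = 2
N_1 = 2 + 2 = 4
Explicitly: n, p, h(n), h(p).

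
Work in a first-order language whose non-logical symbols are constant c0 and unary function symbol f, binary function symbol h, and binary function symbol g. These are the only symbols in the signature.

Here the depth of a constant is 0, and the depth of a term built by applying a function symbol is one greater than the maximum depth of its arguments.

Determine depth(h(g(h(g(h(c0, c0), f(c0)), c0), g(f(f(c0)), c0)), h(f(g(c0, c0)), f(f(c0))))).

depth(h(c0, c0)) = 1 + max(0, 0) = 1
depth(f(c0)) = 1 + depth(c0) = 1 + 0 = 1
depth(g(h(c0, c0), f(c0))) = 1 + max(1, 1) = 2
depth(h(g(h(c0, c0), f(c0)), c0)) = 1 + max(2, 0) = 3
depth(f(f(c0))) = 1 + depth(f(c0)) = 1 + 1 = 2
depth(g(f(f(c0)), c0)) = 1 + max(2, 0) = 3
depth(g(h(g(h(c0, c0), f(c0)), c0), g(f(f(c0)), c0))) = 1 + max(3, 3) = 4
depth(g(c0, c0)) = 1 + max(0, 0) = 1
depth(f(g(c0, c0))) = 1 + depth(g(c0, c0)) = 1 + 1 = 2
depth(h(f(g(c0, c0)), f(f(c0)))) = 1 + max(2, 2) = 3
depth(h(g(h(g(h(c0, c0), f(c0)), c0), g(f(f(c0)), c0)), h(f(g(c0, c0)), f(f(c0))))) = 1 + max(4, 3) = 5

5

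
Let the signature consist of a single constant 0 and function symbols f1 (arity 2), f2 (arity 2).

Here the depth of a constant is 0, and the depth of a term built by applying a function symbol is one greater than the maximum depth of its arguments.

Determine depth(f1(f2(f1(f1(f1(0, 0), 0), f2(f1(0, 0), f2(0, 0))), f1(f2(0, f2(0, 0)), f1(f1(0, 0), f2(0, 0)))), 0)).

depth(f1(0, 0)) = 1 + max(0, 0) = 1
depth(f1(f1(0, 0), 0)) = 1 + max(1, 0) = 2
depth(f2(0, 0)) = 1 + max(0, 0) = 1
depth(f2(f1(0, 0), f2(0, 0))) = 1 + max(1, 1) = 2
depth(f1(f1(f1(0, 0), 0), f2(f1(0, 0), f2(0, 0)))) = 1 + max(2, 2) = 3
depth(f2(0, f2(0, 0))) = 1 + max(0, 1) = 2
depth(f1(f1(0, 0), f2(0, 0))) = 1 + max(1, 1) = 2
depth(f1(f2(0, f2(0, 0)), f1(f1(0, 0), f2(0, 0)))) = 1 + max(2, 2) = 3
depth(f2(f1(f1(f1(0, 0), 0), f2(f1(0, 0), f2(0, 0))), f1(f2(0, f2(0, 0)), f1(f1(0, 0), f2(0, 0))))) = 1 + max(3, 3) = 4
depth(f1(f2(f1(f1(f1(0, 0), 0), f2(f1(0, 0), f2(0, 0))), f1(f2(0, f2(0, 0)), f1(f1(0, 0), f2(0, 0)))), 0)) = 1 + max(4, 0) = 5

5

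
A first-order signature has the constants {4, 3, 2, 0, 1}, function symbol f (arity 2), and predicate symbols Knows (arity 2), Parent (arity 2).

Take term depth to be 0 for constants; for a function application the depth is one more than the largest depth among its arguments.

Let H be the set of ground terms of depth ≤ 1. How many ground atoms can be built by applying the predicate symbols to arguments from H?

1800

First count ground terms of depth ≤ 1.
If N_k denotes the number of depth-≤k ground terms, the 5 constants give N_0 = 5, and each function symbol of arity r contributes N_{k-1}^r new terms at level k: N_k = 5 + N_{k-1}^2.
N_0 = 5
N_1 = 5 + 5^2 = 30
So |H| = 30.
Each predicate of arity r yields |H|^r ground atoms (one per choice of an r-tuple from H):
  Knows: 30^2 = 900;  Parent: 30^2 = 900
Total ground atoms: 900 + 900 = 1800.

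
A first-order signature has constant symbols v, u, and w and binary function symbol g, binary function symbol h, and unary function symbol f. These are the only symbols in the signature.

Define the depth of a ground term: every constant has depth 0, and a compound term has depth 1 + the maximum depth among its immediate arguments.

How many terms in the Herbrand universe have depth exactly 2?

1155

Let N_k count ground terms of depth at most k. Each non-constant term of depth ≤ k is some function symbol applied to depth-≤(k−1) arguments, giving N_k = 3 + N_{k-1}^2 + N_{k-1}^2 + N_{k-1}.
N_0 = 3
N_1 = 3 + 3^2 + 3^2 + 3 = 24
N_2 = 3 + 24^2 + 24^2 + 24 = 1179
Terms of depth exactly 2: N_2 − N_1 = 1179 − 24 = 1155.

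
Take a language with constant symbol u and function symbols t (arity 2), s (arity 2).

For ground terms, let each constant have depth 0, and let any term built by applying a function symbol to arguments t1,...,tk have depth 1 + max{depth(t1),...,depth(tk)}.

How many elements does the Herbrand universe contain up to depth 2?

Let N_k count ground terms of depth at most k. Each non-constant term of depth ≤ k is some function symbol applied to depth-≤(k−1) arguments, giving N_k = 1 + N_{k-1}^2 + N_{k-1}^2.
N_0 = 1
N_1 = 1 + 1^2 + 1^2 = 3
N_2 = 1 + 3^2 + 3^2 = 19

19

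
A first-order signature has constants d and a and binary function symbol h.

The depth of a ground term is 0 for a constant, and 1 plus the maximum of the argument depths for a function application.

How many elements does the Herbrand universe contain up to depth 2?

Let N_k count ground terms of depth at most k. Each non-constant term of depth ≤ k is some function symbol applied to depth-≤(k−1) arguments, giving N_k = 2 + N_{k-1}^2.
N_0 = 2
N_1 = 2 + 2^2 = 6
N_2 = 2 + 6^2 = 38

38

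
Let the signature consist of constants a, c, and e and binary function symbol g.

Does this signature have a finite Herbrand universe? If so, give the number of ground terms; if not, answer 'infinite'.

infinite

The signature has at least one function symbol (g, arity 2) and at least one constant (a).
Iterating g gives infinitely many distinct ground terms: a, g(a, a), g(g(a, a), g(a, a)), ...
So the Herbrand universe is infinite.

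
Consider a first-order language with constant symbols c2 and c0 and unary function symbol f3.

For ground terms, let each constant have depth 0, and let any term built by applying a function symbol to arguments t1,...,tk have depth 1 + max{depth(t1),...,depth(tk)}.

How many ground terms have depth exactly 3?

Write N_k for the number of ground terms of depth ≤ k. A term of depth ≤ k is either a constant or a function symbol applied to arguments of depth ≤ k−1, so N_k = 2 + N_{k-1}.
N_0 = 2
N_1 = 2 + 2 = 4
N_2 = 2 + 4 = 6
N_3 = 2 + 6 = 8
Terms of depth exactly 3: N_3 − N_2 = 8 − 6 = 2.

2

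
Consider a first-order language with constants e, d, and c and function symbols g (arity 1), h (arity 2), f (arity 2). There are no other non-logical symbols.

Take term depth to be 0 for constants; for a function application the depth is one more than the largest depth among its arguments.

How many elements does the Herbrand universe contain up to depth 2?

Let N_k = |{terms of depth ≤ k}|. Then N_0 = 3 and N_k = 3 + N_{k-1} + N_{k-1}^2 + N_{k-1}^2 for k ≥ 1 (one summand per function symbol, arity giving the exponent).
N_0 = 3
N_1 = 3 + 3 + 3^2 + 3^2 = 24
N_2 = 3 + 24 + 24^2 + 24^2 = 1179

1179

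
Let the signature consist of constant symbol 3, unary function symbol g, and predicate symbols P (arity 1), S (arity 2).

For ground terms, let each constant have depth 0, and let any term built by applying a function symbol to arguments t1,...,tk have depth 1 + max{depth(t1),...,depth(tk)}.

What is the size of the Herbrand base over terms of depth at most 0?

2

First count ground terms of depth ≤ 0.
Let N_k count ground terms of depth at most k. Each non-constant term of depth ≤ k is some function symbol applied to depth-≤(k−1) arguments, giving N_k = 1 + N_{k-1}.
N_0 = 1
So |H| = 1.
For each predicate symbol, the number of ground atoms is |H| raised to its arity; summing:
  P: 1;  S: 1^2 = 1
Total ground atoms: 1 + 1 = 2.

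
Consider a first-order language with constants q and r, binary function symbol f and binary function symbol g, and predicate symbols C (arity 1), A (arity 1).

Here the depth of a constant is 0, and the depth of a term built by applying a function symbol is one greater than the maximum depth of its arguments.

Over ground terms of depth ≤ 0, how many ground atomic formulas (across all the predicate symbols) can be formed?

4

First count ground terms of depth ≤ 0.
Let N_k = |{terms of depth ≤ k}|. Then N_0 = 2 and N_k = 2 + N_{k-1}^2 + N_{k-1}^2 for k ≥ 1 (one summand per function symbol, arity giving the exponent).
N_0 = 2
So |H| = 2.
Ground atoms are formed by filling each argument slot of a predicate with a term from H, so an r-ary predicate gives |H|^r atoms:
  C: 2;  A: 2
Total ground atoms: 2 + 2 = 4.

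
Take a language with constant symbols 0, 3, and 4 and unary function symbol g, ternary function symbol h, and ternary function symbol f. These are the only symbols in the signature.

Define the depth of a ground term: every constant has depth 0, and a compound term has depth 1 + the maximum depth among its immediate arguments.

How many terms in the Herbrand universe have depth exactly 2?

Let N_k = |{terms of depth ≤ k}|. Then N_0 = 3 and N_k = 3 + N_{k-1} + N_{k-1}^3 + N_{k-1}^3 for k ≥ 1 (one summand per function symbol, arity giving the exponent).
N_0 = 3
N_1 = 3 + 3 + 3^3 + 3^3 = 60
N_2 = 3 + 60 + 60^3 + 60^3 = 432063
Terms of depth exactly 2: N_2 − N_1 = 432063 − 60 = 432003.

432003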